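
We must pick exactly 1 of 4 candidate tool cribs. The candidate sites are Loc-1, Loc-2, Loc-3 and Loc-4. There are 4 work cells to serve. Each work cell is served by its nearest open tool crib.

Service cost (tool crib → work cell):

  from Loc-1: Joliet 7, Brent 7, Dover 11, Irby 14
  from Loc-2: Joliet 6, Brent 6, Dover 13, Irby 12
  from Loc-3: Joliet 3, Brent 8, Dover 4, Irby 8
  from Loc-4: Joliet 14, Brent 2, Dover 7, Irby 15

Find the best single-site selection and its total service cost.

With exactly 1 open, each work cell uses its cheapest among the chosen.
{Loc-3}: Joliet→Loc-3 3, Brent→Loc-3 8, Dover→Loc-3 4, Irby→Loc-3 8. Service cost 23.
{Loc-2}: service cost 37
{Loc-4}: service cost 38
Among all 4 size-1 choices, {Loc-3} is lowest.

Choose Loc-3 only; total service cost 23.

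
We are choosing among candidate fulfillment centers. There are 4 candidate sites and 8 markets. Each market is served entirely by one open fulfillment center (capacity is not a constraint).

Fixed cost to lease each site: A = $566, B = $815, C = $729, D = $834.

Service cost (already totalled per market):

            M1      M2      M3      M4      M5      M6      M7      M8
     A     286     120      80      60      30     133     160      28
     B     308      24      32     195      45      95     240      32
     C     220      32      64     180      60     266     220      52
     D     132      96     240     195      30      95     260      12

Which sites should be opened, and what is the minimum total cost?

For any fixed open set, each market goes to its cheapest open site; total = fixed + service.
{A}: M1→A 286, M2→A 120, M3→A 80, M4→A 60, M5→A 30, M6→A 133, M7→A 160, M8→A 28. Service 897; fixed 566; total 1463.
{B}: service 971 + fixed 815 = 1786
{C}: service 1094 + fixed 729 = 1823
{A, B, C, D}: service 545 + fixed 2944 = 3489
No other subset beats 1463.

Open A only; minimum total cost 1463.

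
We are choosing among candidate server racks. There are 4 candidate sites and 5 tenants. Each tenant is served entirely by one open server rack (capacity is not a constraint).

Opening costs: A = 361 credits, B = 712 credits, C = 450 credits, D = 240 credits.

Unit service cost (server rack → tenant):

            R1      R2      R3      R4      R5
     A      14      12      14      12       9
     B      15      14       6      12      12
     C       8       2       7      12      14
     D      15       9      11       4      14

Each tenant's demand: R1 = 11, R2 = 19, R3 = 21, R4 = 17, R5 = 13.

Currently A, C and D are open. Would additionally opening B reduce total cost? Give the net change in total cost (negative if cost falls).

No — net change +691 (cost rises by 691).

Current service cost with {A, C, D}: 458.
Adding B: each tenant re-picks its cheapest; new service cost 437, saving 21.
Extra fixed cost: 712. Net change = 712 − 21 = 691.
(Totals: 1509 → 2200.)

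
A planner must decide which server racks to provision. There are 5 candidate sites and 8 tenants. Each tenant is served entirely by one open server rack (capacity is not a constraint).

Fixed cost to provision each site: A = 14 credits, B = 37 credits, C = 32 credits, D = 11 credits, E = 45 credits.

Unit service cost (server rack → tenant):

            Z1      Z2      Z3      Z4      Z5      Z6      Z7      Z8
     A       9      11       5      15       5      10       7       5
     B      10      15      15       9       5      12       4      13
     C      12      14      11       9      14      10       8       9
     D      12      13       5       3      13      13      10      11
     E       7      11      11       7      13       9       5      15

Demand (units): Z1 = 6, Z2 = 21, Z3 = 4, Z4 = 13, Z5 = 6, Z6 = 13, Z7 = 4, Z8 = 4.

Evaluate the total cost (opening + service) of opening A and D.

Each tenant is assigned to its cheapest site among the open ones.
{A, D}: Z1→A 9·6=54, Z2→A 11·21=231, Z3→A 5·4=20, Z4→D 3·13=39, Z5→A 5·6=30, Z6→A 10·13=130, Z7→A 7·4=28, Z8→A 5·4=20. Service 552; fixed 25; total 577.

Total cost: 577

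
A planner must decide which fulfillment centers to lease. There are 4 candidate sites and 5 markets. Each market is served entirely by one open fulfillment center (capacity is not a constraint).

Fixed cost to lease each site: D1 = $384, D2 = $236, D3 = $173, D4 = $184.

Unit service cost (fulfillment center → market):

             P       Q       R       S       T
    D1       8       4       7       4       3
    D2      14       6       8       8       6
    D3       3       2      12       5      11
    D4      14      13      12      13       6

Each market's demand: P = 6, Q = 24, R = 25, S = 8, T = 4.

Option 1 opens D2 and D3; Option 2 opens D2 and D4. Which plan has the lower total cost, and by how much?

Option 1 is cheaper by 197.

Option 1: {D2, D3}: P→D3 3·6=18, Q→D3 2·24=48, R→D2 8·25=200, S→D3 5·8=40, T→D2 6·4=24. Service 330; fixed 409; total 739.
Option 2: {D2, D4}: P→D2 14·6=84, Q→D2 6·24=144, R→D2 8·25=200, S→D2 8·8=64, T→D2 6·4=24. Service 516; fixed 420; total 936.
Difference: |739 − 936| = 197.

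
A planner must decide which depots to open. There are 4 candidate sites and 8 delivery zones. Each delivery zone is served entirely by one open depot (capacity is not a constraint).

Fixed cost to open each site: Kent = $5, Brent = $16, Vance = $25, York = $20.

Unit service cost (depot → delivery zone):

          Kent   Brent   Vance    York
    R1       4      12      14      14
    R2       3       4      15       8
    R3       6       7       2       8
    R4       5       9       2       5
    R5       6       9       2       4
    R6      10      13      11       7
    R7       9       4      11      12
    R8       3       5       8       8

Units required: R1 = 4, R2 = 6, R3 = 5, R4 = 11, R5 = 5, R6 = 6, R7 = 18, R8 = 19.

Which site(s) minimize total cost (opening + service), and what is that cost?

For any fixed open set, each delivery zone goes to its cheapest open site; total = fixed + service.
{Kent, Brent, Vance}: R1→Kent 4·4=16, R2→Kent 3·6=18, R3→Vance 2·5=10, R4→Vance 2·11=22, R5→Vance 2·5=10, R6→Kent 10·6=60, R7→Brent 4·18=72, R8→Kent 3·19=57. Service 265; fixed 46; total 311.
{Kent, Brent, Vance, York}: service 247 + fixed 66 = 313
{Kent, Brent, York}: service 310 + fixed 41 = 351
{Kent}: service 428 + fixed 5 = 433
(All 15 nonempty subsets were checked; Kent, Brent and Vance is lowest.)

Open Kent, Brent and Vance; minimum total cost 311.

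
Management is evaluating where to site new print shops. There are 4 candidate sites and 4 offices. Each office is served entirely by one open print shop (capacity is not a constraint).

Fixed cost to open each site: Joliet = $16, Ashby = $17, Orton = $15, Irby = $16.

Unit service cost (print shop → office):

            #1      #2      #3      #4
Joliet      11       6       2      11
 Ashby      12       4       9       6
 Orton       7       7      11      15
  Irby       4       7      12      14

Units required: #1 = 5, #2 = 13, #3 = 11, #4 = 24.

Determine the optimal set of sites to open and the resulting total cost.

Open Joliet, Ashby and Irby; minimum total cost 287.

For any fixed open set, each office goes to its cheapest open site; total = fixed + service.
{Joliet, Ashby, Irby}: #1→Irby 4·5=20, #2→Ashby 4·13=52, #3→Joliet 2·11=22, #4→Ashby 6·24=144. Service 238; fixed 49; total 287.
{Joliet, Ashby, Orton}: #1→Orton 7·5=35, #2→Ashby 4·13=52, #3→Joliet 2·11=22, #4→Ashby 6·24=144. Service 253; fixed 48; total 301.
{Joliet, Ashby, Orton, Irby}: service 238 + fixed 64 = 302
{Orton}: #1→Orton 7·5=35, #2→Orton 7·13=91, #3→Orton 11·11=121, #4→Orton 15·24=360. Service 607; fixed 15; total 622.
(All 15 nonempty subsets were checked; Joliet, Ashby and Irby is lowest.)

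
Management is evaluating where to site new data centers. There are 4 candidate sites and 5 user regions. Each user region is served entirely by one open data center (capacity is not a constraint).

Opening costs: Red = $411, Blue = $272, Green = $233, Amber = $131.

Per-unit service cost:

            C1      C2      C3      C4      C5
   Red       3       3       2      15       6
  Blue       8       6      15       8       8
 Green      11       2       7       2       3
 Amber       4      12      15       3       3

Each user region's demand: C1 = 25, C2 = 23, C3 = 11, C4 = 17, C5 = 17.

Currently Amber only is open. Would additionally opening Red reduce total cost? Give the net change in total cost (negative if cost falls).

Current service cost with {Amber}: 643.
Adding Red: each user region re-picks its cheapest; new service cost 268, saving 375.
Extra fixed cost: 411. Net change = 411 − 375 = 36.
(Totals: 774 → 810.)

No — net change +36 (cost rises by 36).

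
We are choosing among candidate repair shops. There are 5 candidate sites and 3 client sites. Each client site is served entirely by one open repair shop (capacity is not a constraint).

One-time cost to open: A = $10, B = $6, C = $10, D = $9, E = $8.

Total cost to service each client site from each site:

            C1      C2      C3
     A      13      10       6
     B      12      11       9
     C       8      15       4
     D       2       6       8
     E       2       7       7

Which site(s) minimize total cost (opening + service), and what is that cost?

For any fixed open set, each client site goes to its cheapest open site; total = fixed + service.
{E}: C1→E 2, C2→E 7, C3→E 7. Service 16; fixed 8; total 24.
{D}: service 16 + fixed 9 = 25
{B, E}: service 16 + fixed 14 = 30
{A, B, C, D, E}: service 12 + fixed 43 = 55
No other subset beats 24.

Open E only; minimum total cost 24.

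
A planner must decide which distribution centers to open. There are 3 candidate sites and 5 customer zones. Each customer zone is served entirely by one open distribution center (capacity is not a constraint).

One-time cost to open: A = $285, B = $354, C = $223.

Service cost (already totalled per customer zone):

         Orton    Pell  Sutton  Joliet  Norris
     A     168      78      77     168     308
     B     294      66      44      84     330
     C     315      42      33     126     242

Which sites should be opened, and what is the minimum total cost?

Open C only; minimum total cost 981.

For any fixed open set, each customer zone goes to its cheapest open site; total = fixed + service.
{C}: Orton→C 315, Pell→C 42, Sutton→C 33, Joliet→C 126, Norris→C 242. Service 758; fixed 223; total 981.
{A}: service 799 + fixed 285 = 1084
{A, C}: service 611 + fixed 508 = 1119
{A, B, C}: service 569 + fixed 862 = 1431
No other subset beats 981.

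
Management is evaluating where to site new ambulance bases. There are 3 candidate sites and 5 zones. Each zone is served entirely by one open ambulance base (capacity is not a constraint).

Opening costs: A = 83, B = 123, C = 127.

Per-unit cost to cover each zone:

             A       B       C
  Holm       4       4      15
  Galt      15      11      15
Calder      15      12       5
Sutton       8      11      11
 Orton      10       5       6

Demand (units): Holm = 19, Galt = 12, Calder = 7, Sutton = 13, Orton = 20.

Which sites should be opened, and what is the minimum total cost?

For any fixed open set, each zone goes to its cheapest open site; total = fixed + service.
{B}: Holm→B 4·19=76, Galt→B 11·12=132, Calder→B 12·7=84, Sutton→B 11·13=143, Orton→B 5·20=100. Service 535; fixed 123; total 658.
{A, B}: Holm→A 4·19=76, Galt→B 11·12=132, Calder→B 12·7=84, Sutton→A 8·13=104, Orton→B 5·20=100. Service 496; fixed 206; total 702.
{A, C}: Holm→A 4·19=76, Galt→A 15·12=180, Calder→C 5·7=35, Sutton→A 8·13=104, Orton→C 6·20=120. Service 515; fixed 210; total 725.
{A, B, C}: Holm→A 4·19=76, Galt→B 11·12=132, Calder→C 5·7=35, Sutton→A 8·13=104, Orton→B 5·20=100. Service 447; fixed 333; total 780.
(All 7 nonempty subsets were checked; B only is lowest.)

Open B only; minimum total cost 658.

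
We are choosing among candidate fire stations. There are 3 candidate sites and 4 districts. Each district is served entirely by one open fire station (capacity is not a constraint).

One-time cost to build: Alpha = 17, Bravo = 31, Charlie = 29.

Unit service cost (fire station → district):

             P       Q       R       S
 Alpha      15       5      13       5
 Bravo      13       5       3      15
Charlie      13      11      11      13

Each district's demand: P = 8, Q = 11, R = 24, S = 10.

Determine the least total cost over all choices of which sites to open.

Minimum total cost: 329

For any fixed open set, each district goes to its cheapest open site; total = fixed + service.
{Alpha, Bravo}: P→Bravo 13·8=104, Q→Alpha 5·11=55, R→Bravo 3·24=72, S→Alpha 5·10=50. Service 281; fixed 48; total 329.
{Alpha, Bravo, Charlie}: service 281 + fixed 77 = 358
{Bravo}: P→Bravo 13·8=104, Q→Bravo 5·11=55, R→Bravo 3·24=72, S→Bravo 15·10=150. Service 381; fixed 31; total 412.
{Alpha}: P→Alpha 15·8=120, Q→Alpha 5·11=55, R→Alpha 13·24=312, S→Alpha 5·10=50. Service 537; fixed 17; total 554.
(All 7 nonempty subsets were checked; Alpha and Bravo is lowest.)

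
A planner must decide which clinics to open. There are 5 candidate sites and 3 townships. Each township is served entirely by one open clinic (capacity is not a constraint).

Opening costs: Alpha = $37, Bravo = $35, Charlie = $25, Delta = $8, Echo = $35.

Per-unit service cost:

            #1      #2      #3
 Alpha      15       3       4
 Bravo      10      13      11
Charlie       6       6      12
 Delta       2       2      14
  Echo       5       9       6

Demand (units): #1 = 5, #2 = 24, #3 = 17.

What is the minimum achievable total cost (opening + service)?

For any fixed open set, each township goes to its cheapest open site; total = fixed + service.
{Alpha, Delta}: #1→Delta 2·5=10, #2→Delta 2·24=48, #3→Alpha 4·17=68. Service 126; fixed 45; total 171.
{Alpha, Charlie, Delta}: #1→Delta 2·5=10, #2→Delta 2·24=48, #3→Alpha 4·17=68. Service 126; fixed 70; total 196.
{Delta, Echo}: #1→Delta 2·5=10, #2→Delta 2·24=48, #3→Echo 6·17=102. Service 160; fixed 43; total 203.
{Alpha, Bravo, Charlie, Delta, Echo}: service 126 + fixed 140 = 266
No other subset beats 171.

Minimum total cost: 171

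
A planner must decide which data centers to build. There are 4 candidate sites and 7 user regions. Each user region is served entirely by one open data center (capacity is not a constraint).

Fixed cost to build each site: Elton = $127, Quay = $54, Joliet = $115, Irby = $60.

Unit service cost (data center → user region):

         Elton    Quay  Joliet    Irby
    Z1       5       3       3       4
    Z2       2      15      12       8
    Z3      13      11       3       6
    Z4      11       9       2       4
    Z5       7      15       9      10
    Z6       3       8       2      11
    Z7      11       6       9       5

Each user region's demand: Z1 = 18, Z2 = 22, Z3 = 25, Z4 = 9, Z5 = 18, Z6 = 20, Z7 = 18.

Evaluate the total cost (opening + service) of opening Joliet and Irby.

Total cost: 790

Each user region is assigned to its cheapest site among the open ones.
{Joliet, Irby}: Z1→Joliet 3·18=54, Z2→Irby 8·22=176, Z3→Joliet 3·25=75, Z4→Joliet 2·9=18, Z5→Joliet 9·18=162, Z6→Joliet 2·20=40, Z7→Irby 5·18=90. Service 615; fixed 175; total 790.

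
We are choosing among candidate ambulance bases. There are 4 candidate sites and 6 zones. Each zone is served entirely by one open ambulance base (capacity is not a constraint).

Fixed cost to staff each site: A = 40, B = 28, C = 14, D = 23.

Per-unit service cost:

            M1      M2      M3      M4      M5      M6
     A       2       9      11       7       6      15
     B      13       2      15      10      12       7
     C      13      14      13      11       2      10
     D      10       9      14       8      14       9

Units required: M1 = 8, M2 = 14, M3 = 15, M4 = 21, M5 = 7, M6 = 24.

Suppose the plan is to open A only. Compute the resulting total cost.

Each zone is assigned to its cheapest site among the open ones.
{A}: M1→A 2·8=16, M2→A 9·14=126, M3→A 11·15=165, M4→A 7·21=147, M5→A 6·7=42, M6→A 15·24=360. Service 856; fixed 40; total 896.

Total cost: 896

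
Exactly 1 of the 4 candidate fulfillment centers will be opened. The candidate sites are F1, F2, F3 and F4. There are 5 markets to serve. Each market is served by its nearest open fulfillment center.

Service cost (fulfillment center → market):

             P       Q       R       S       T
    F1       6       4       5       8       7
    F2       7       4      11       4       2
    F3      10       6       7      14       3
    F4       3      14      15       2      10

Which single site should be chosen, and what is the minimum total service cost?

Choose F2 only; total service cost 28.

With exactly 1 open, each market uses its cheapest among the chosen.
{F2}: P→F2 7, Q→F2 4, R→F2 11, S→F2 4, T→F2 2. Service cost 28.
{F1}: service cost 30
{F3}: service cost 40
Among all 4 size-1 choices, {F2} is lowest.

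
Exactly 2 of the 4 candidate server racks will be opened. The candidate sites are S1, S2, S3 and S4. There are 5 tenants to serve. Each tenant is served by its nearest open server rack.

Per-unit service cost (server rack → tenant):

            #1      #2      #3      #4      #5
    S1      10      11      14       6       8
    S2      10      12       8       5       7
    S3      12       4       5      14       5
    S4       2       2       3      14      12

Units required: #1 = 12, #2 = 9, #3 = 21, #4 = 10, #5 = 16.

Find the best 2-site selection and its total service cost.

Choose S2 and S4; total service cost 267.

With exactly 2 open, each tenant uses its cheapest among the chosen.
{S2, S4}: #1→S4 2·12=24, #2→S4 2·9=18, #3→S4 3·21=63, #4→S2 5·10=50, #5→S2 7·16=112. Service cost 267.
{S1, S4}: service cost 293
{S3, S4}: service cost 325
Among all 6 size-2 choices, {S2, S4} is lowest.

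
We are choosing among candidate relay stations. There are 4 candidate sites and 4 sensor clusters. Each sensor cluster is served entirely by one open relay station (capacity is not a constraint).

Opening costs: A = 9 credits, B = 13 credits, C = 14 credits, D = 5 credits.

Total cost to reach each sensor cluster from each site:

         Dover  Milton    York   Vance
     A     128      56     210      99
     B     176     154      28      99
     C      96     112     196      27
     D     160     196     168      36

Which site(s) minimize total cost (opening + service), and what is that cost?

For any fixed open set, each sensor cluster goes to its cheapest open site; total = fixed + service.
{A, B, C}: Dover→C 96, Milton→A 56, York→B 28, Vance→C 27. Service 207; fixed 36; total 243.
{A, B, C, D}: service 207 + fixed 41 = 248
{A, B, D}: service 248 + fixed 27 = 275
{D}: service 560 + fixed 5 = 565
(All 15 nonempty subsets were checked; A, B and C is lowest.)

Open A, B and C; minimum total cost 243.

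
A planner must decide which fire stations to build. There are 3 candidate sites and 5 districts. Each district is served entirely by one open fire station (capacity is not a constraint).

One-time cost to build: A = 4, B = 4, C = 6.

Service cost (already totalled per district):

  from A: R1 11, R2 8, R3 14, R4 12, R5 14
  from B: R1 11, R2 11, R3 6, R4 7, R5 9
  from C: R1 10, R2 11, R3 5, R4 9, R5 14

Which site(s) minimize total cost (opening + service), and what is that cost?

Open B only; minimum total cost 48.

For any fixed open set, each district goes to its cheapest open site; total = fixed + service.
{B}: R1→B 11, R2→B 11, R3→B 6, R4→B 7, R5→B 9. Service 44; fixed 4; total 48.
{A, B}: service 41 + fixed 8 = 49
{B, C}: service 42 + fixed 10 = 52
{A, B, C}: R1→C 10, R2→A 8, R3→C 5, R4→B 7, R5→B 9. Service 39; fixed 14; total 53.
No other subset beats 48.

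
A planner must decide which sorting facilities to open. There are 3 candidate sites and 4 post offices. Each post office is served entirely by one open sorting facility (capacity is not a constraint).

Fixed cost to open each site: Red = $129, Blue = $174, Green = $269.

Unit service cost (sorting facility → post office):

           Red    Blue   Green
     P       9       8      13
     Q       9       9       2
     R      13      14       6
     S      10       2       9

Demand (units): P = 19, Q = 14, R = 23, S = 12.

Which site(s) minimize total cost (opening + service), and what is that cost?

Open Blue and Green; minimum total cost 785.

For any fixed open set, each post office goes to its cheapest open site; total = fixed + service.
{Blue, Green}: P→Blue 8·19=152, Q→Green 2·14=28, R→Green 6·23=138, S→Blue 2·12=24. Service 342; fixed 443; total 785.
{Green}: P→Green 13·19=247, Q→Green 2·14=28, R→Green 6·23=138, S→Green 9·12=108. Service 521; fixed 269; total 790.
{Blue}: P→Blue 8·19=152, Q→Blue 9·14=126, R→Blue 14·23=322, S→Blue 2·12=24. Service 624; fixed 174; total 798.
{Red, Blue, Green}: service 342 + fixed 572 = 914
(All 7 nonempty subsets were checked; Blue and Green is lowest.)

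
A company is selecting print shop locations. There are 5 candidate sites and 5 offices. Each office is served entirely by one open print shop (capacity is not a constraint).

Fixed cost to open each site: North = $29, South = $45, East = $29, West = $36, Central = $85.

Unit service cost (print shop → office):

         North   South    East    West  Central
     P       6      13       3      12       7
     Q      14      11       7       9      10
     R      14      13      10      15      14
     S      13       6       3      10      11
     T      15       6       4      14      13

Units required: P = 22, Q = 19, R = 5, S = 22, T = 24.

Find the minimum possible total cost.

For any fixed open set, each office goes to its cheapest open site; total = fixed + service.
{East}: P→East 3·22=66, Q→East 7·19=133, R→East 10·5=50, S→East 3·22=66, T→East 4·24=96. Service 411; fixed 29; total 440.
{North, East}: P→East 3·22=66, Q→East 7·19=133, R→East 10·5=50, S→East 3·22=66, T→East 4·24=96. Service 411; fixed 58; total 469.
{East, West}: service 411 + fixed 65 = 476
{North, South, East, West, Central}: P→East 3·22=66, Q→East 7·19=133, R→East 10·5=50, S→East 3·22=66, T→East 4·24=96. Service 411; fixed 224; total 635.
No other subset beats 440.

Minimum total cost: 440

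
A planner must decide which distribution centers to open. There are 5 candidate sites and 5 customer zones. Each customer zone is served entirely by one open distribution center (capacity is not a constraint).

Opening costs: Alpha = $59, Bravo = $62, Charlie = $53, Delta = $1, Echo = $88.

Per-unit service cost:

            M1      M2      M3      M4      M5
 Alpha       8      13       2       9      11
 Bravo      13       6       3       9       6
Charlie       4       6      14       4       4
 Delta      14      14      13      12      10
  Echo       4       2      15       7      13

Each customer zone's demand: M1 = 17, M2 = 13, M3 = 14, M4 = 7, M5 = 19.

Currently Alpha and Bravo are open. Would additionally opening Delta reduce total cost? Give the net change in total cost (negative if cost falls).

No — net change +1 (cost rises by 1).

Current service cost with {Alpha, Bravo}: 419.
Adding Delta: each customer zone re-picks its cheapest; new service cost 419, saving 0.
Extra fixed cost: 1. Net change = 1 − 0 = 1.
(Totals: 540 → 541.)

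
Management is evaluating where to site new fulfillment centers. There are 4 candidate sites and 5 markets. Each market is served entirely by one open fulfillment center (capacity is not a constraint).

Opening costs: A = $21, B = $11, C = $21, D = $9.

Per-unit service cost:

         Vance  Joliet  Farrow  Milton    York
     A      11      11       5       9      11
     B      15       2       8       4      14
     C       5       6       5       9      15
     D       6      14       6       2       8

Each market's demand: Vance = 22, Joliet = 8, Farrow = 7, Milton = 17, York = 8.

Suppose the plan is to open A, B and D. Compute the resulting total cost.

Each market is assigned to its cheapest site among the open ones.
{A, B, D}: Vance→D 6·22=132, Joliet→B 2·8=16, Farrow→A 5·7=35, Milton→D 2·17=34, York→D 8·8=64. Service 281; fixed 41; total 322.

Total cost: 322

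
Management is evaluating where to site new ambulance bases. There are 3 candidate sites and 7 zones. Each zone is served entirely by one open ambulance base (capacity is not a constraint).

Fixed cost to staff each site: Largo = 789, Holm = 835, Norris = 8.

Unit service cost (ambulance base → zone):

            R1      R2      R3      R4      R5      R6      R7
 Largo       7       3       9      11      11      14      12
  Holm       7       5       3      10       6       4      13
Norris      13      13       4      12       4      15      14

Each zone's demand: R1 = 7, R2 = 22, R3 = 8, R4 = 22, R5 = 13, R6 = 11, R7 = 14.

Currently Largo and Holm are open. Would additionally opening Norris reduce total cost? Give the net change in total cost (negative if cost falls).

Current service cost with {Largo, Holm}: 649.
Adding Norris: each zone re-picks its cheapest; new service cost 623, saving 26.
Extra fixed cost: 8. Net change = 8 − 26 = -18.
(Totals: 2273 → 2255.)

Yes — net change −18 (cost falls by 18).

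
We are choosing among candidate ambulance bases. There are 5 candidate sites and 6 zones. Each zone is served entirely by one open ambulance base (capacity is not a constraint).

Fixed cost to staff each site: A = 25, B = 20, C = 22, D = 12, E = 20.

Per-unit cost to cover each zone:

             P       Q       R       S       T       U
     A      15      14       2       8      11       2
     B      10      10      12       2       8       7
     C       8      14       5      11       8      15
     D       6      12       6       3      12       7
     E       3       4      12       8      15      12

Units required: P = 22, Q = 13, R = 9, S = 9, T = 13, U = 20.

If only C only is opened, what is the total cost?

Total cost: 928

Each zone is assigned to its cheapest site among the open ones.
{C}: P→C 8·22=176, Q→C 14·13=182, R→C 5·9=45, S→C 11·9=99, T→C 8·13=104, U→C 15·20=300. Service 906; fixed 22; total 928.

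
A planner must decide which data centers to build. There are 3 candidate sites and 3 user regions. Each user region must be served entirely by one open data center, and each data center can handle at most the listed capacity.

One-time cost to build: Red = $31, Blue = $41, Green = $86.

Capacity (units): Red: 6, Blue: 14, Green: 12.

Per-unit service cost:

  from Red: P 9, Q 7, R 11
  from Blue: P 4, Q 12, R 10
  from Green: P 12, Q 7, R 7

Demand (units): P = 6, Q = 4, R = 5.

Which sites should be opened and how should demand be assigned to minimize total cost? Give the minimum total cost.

Minimum total cost: 174

Open {Red, Blue}: P→Blue 4·6=24, Q→Red 7·4=28, R→Blue 10·5=50.
Loads: Red carries 4/6, Blue carries 11/14. Service 102; fixed 72; total 174.
Next best feasible plan costs 199.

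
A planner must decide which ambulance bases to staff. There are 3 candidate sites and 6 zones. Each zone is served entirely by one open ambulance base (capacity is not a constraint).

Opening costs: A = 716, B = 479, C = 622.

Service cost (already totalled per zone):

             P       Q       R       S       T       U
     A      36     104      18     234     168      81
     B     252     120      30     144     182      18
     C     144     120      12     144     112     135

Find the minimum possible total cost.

For any fixed open set, each zone goes to its cheapest open site; total = fixed + service.
{B}: P→B 252, Q→B 120, R→B 30, S→B 144, T→B 182, U→B 18. Service 746; fixed 479; total 1225.
{C}: P→C 144, Q→C 120, R→C 12, S→C 144, T→C 112, U→C 135. Service 667; fixed 622; total 1289.
{A}: P→A 36, Q→A 104, R→A 18, S→A 234, T→A 168, U→A 81. Service 641; fixed 716; total 1357.
{A, B, C}: service 426 + fixed 1817 = 2243
No other subset beats 1225.

Minimum total cost: 1225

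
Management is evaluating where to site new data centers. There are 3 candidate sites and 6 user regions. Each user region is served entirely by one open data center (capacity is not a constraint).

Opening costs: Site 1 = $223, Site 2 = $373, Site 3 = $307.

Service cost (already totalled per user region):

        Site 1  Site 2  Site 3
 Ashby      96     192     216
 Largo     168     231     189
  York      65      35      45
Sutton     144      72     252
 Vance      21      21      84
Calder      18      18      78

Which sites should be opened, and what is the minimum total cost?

Open Site 1 only; minimum total cost 735.

For any fixed open set, each user region goes to its cheapest open site; total = fixed + service.
{Site 1}: Ashby→Site 1 96, Largo→Site 1 168, York→Site 1 65, Sutton→Site 1 144, Vance→Site 1 21, Calder→Site 1 18. Service 512; fixed 223; total 735.
{Site 2}: service 569 + fixed 373 = 942
{Site 1, Site 2}: service 410 + fixed 596 = 1006
{Site 1, Site 2, Site 3}: service 410 + fixed 903 = 1313
(All 7 nonempty subsets were checked; Site 1 only is lowest.)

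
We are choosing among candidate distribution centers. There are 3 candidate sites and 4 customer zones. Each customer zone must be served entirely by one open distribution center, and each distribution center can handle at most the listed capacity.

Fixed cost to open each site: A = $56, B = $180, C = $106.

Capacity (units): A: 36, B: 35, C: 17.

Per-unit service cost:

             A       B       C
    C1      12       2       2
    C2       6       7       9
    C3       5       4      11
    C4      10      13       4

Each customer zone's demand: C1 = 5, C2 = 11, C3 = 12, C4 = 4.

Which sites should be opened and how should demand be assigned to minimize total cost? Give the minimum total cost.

Minimum total cost: 282

Open {A}: C1→A 12·5=60, C2→A 6·11=66, C3→A 5·12=60, C4→A 10·4=40.
Loads: A carries 32/36. Service 226; fixed 56; total 282.
Next best feasible plan costs 314.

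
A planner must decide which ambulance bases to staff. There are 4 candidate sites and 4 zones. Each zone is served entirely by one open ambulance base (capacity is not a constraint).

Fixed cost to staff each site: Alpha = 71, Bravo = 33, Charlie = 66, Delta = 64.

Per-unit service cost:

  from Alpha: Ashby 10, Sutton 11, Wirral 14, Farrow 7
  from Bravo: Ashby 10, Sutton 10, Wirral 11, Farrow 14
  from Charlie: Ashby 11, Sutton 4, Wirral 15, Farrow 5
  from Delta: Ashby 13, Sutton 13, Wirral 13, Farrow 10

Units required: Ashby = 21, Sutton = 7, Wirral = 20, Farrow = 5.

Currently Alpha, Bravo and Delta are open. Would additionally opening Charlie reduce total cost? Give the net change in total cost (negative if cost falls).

Current service cost with {Alpha, Bravo, Delta}: 535.
Adding Charlie: each zone re-picks its cheapest; new service cost 483, saving 52.
Extra fixed cost: 66. Net change = 66 − 52 = 14.
(Totals: 703 → 717.)

No — net change +14 (cost rises by 14).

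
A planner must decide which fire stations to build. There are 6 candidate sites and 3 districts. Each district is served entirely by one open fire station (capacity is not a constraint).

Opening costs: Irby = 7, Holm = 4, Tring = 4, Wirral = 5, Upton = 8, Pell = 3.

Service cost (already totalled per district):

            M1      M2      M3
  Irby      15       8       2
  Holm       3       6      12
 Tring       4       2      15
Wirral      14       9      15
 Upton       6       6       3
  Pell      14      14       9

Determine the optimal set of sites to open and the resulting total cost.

Open Irby and Tring; minimum total cost 19.

For any fixed open set, each district goes to its cheapest open site; total = fixed + service.
{Irby, Tring}: M1→Tring 4, M2→Tring 2, M3→Irby 2. Service 8; fixed 11; total 19.
{Tring, Upton}: M1→Tring 4, M2→Tring 2, M3→Upton 3. Service 9; fixed 12; total 21.
{Irby, Holm}: M1→Holm 3, M2→Holm 6, M3→Irby 2. Service 11; fixed 11; total 22.
{Irby, Holm, Tring, Wirral, Upton, Pell}: service 7 + fixed 31 = 38
No other subset beats 19.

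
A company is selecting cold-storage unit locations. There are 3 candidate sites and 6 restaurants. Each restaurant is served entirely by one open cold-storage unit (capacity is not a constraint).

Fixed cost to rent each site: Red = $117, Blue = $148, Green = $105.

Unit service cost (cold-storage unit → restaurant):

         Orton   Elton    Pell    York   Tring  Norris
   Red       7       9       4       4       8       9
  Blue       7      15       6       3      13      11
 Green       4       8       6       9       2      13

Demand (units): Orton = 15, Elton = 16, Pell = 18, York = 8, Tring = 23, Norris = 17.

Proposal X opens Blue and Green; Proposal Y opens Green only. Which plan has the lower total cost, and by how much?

Proposal Y is cheaper by 66.

Proposal X: {Blue, Green}: Orton→Green 4·15=60, Elton→Green 8·16=128, Pell→Blue 6·18=108, York→Blue 3·8=24, Tring→Green 2·23=46, Norris→Blue 11·17=187. Service 553; fixed 253; total 806.
Proposal Y: {Green}: Orton→Green 4·15=60, Elton→Green 8·16=128, Pell→Green 6·18=108, York→Green 9·8=72, Tring→Green 2·23=46, Norris→Green 13·17=221. Service 635; fixed 105; total 740.
Difference: |806 − 740| = 66.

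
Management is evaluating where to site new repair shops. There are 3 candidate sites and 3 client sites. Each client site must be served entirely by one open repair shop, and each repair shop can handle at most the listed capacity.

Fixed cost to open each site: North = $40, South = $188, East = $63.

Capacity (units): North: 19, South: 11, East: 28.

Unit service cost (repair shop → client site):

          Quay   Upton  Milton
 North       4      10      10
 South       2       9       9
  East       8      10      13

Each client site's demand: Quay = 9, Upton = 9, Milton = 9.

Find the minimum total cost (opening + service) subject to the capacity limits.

Minimum total cost: 319

Open {North, East}: Quay→North 4·9=36, Upton→East 10·9=90, Milton→North 10·9=90.
Loads: North carries 18/19, East carries 9/28. Service 216; fixed 103; total 319.
Next best feasible plan costs 342.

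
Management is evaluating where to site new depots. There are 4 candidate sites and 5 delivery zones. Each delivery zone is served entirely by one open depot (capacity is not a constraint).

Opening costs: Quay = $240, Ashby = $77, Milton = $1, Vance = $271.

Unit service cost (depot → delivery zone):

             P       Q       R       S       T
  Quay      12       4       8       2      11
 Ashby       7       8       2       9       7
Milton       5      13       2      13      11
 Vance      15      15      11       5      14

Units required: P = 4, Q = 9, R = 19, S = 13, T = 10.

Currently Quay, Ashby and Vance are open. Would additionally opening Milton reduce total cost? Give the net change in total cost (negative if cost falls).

Current service cost with {Quay, Ashby, Vance}: 198.
Adding Milton: each delivery zone re-picks its cheapest; new service cost 190, saving 8.
Extra fixed cost: 1. Net change = 1 − 8 = -7.
(Totals: 786 → 779.)

Yes — net change −7 (cost falls by 7).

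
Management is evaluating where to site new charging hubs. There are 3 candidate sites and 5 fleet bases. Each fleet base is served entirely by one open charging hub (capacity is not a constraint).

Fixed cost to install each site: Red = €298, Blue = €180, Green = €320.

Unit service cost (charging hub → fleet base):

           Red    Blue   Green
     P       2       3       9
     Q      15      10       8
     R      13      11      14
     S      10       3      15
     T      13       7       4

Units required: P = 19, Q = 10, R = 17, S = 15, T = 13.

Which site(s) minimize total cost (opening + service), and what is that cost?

Open Blue only; minimum total cost 660.

For any fixed open set, each fleet base goes to its cheapest open site; total = fixed + service.
{Blue}: P→Blue 3·19=57, Q→Blue 10·10=100, R→Blue 11·17=187, S→Blue 3·15=45, T→Blue 7·13=91. Service 480; fixed 180; total 660.
{Blue, Green}: service 421 + fixed 500 = 921
{Red, Blue}: service 461 + fixed 478 = 939
{Red, Blue, Green}: P→Red 2·19=38, Q→Green 8·10=80, R→Blue 11·17=187, S→Blue 3·15=45, T→Green 4·13=52. Service 402; fixed 798; total 1200.
No other subset beats 660.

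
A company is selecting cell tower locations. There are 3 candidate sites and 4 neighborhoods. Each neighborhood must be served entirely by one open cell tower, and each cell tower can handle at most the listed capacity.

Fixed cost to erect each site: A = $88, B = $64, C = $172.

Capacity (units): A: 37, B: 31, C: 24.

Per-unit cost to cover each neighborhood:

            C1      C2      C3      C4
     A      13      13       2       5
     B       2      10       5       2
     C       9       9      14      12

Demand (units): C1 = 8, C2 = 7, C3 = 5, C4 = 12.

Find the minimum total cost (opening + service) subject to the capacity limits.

Open {A, B}: C1→B 2·8=16, C2→B 10·7=70, C3→A 2·5=10, C4→B 2·12=24.
Loads: A carries 5/37, B carries 27/31. Service 120; fixed 152; total 272.
Next best feasible plan costs 293.

Minimum total cost: 272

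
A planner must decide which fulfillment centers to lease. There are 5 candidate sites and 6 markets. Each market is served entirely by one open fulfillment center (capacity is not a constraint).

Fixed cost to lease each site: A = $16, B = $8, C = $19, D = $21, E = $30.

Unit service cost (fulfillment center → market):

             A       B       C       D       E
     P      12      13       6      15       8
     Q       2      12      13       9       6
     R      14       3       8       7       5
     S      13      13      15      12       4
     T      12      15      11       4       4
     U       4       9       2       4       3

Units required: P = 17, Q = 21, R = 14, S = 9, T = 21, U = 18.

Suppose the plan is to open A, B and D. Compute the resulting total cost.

Each market is assigned to its cheapest site among the open ones.
{A, B, D}: P→A 12·17=204, Q→A 2·21=42, R→B 3·14=42, S→D 12·9=108, T→D 4·21=84, U→A 4·18=72. Service 552; fixed 45; total 597.

Total cost: 597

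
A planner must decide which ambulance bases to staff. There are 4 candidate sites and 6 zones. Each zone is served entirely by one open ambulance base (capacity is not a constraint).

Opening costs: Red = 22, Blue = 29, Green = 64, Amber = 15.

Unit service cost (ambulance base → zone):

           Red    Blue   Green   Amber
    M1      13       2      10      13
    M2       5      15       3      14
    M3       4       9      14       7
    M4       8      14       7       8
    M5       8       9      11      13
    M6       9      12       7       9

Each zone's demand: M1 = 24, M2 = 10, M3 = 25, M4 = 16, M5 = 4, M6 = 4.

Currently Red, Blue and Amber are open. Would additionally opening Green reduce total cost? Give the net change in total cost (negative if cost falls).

Current service cost with {Red, Blue, Amber}: 394.
Adding Green: each zone re-picks its cheapest; new service cost 350, saving 44.
Extra fixed cost: 64. Net change = 64 − 44 = 20.
(Totals: 460 → 480.)

No — net change +20 (cost rises by 20).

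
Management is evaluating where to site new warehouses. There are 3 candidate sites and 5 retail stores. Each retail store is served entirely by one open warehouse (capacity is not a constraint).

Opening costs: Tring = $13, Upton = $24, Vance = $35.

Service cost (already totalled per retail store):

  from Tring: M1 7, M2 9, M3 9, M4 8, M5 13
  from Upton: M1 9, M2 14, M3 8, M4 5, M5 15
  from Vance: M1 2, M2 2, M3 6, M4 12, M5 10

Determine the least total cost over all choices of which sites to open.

For any fixed open set, each retail store goes to its cheapest open site; total = fixed + service.
{Tring}: M1→Tring 7, M2→Tring 9, M3→Tring 9, M4→Tring 8, M5→Tring 13. Service 46; fixed 13; total 59.
{Vance}: service 32 + fixed 35 = 67
{Upton}: M1→Upton 9, M2→Upton 14, M3→Upton 8, M4→Upton 5, M5→Upton 15. Service 51; fixed 24; total 75.
{Tring, Upton, Vance}: M1→Vance 2, M2→Vance 2, M3→Vance 6, M4→Upton 5, M5→Vance 10. Service 25; fixed 72; total 97.
No other subset beats 59.

Minimum total cost: 59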